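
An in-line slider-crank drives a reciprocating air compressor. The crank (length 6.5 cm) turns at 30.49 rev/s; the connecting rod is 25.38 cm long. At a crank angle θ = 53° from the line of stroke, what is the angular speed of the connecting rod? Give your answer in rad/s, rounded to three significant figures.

30.2

ω = 191.6 rad/s (converted from 30.49 rev/s).
The rod makes angle φ with the slider axis where L sinφ = r sinθ; differentiating, L cosφ·φ̇ = r ω cosθ.
L cosφ = √(L² − r² sin²θ) = 0.24843 m.
|ω_rod| = r ω |cosθ| / √(L² − r² sin²θ) = 0.065·191.6·0.60182/0.24843 = 30.165 rad/s.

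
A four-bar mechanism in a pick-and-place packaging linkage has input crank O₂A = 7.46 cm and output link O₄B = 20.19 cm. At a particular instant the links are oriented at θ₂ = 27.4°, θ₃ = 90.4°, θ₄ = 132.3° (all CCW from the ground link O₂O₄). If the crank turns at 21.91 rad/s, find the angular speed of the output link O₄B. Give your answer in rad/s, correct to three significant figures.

ω₂ = 21.91 rad/s
Differentiating the loop-closure r₂e^{iθ₂}+r₃e^{iθ₃}=r₁+r₄e^{iθ₄} gives r₂ω₂e^{iθ₂}+r₃ω₃e^{iθ₃}=r₄ω₄e^{iθ₄}.
Eliminating the other unknown: ω₄ = r₂ω₂ sin(θ₂−θ₃) / [r₄ sin(θ₄−θ₃)].
Numerator sine = -0.89101; denominator sine = +0.66783.
Result = 0.0746·21.91·(-0.89101) / (0.2019·(+0.66783)) = -10.801 rad/s; magnitude 10.801 rad/s.

10.8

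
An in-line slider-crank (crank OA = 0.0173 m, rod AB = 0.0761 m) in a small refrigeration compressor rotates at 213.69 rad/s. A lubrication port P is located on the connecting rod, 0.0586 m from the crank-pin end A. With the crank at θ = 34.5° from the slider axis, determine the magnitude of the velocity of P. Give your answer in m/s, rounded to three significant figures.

2.50

ω = 213.7 rad/s.  Crank-pin speed |V_A| = rω = 3.6968 m/s, perpendicular to OA.
Rod angle: sinφ = −(r/L) sinθ ⇒ φ = -7.398°; ω_rod = −rω cosθ/√(L²−r²sin²θ) = -40.371 rad/s.
V_P = V_A + ω_rod × AP, with AP = 0.0586 m along the rod.
Components: V_Px = −rω sinθ − a·ω_rod·sinφ = -2.3985 m/s;  V_Py = rω cosθ + a·ω_rod·cosφ = +0.70061 m/s.
|V_P| = √(V_Px² + V_Py²) = 2.4988 m/s.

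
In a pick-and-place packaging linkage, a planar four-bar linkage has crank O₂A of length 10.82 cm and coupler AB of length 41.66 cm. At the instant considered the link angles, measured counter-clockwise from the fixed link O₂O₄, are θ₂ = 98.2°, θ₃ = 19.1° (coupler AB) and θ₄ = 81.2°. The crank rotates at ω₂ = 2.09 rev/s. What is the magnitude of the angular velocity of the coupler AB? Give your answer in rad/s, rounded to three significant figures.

1.13

ω₂ = 13.13 rad/s (from 2.09 rev/s).
Differentiating the loop-closure r₂e^{iθ₂}+r₃e^{iθ₃}=r₁+r₄e^{iθ₄} gives r₂ω₂e^{iθ₂}+r₃ω₃e^{iθ₃}=r₄ω₄e^{iθ₄}.
Eliminating the other unknown: ω₃ = r₂ω₂ sin(θ₄−θ₂) / [r₃ sin(θ₃−θ₄)].
Numerator sine = -0.29237; denominator sine = -0.88377.
Result = 0.1082·13.13·(-0.29237) / (0.4166·(-0.88377)) = +1.1283 rad/s; magnitude 1.1283 rad/s.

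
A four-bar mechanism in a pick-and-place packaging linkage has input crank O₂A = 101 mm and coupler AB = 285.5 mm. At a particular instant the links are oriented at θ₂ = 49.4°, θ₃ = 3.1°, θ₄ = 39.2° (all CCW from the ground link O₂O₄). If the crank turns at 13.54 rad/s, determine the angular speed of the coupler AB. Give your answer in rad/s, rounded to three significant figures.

1.44

ω₂ = 13.54 rad/s
Differentiating the loop-closure r₂e^{iθ₂}+r₃e^{iθ₃}=r₁+r₄e^{iθ₄} gives r₂ω₂e^{iθ₂}+r₃ω₃e^{iθ₃}=r₄ω₄e^{iθ₄}.
Eliminating the other unknown: ω₃ = r₂ω₂ sin(θ₄−θ₂) / [r₃ sin(θ₃−θ₄)].
Numerator sine = -0.17708; denominator sine = -0.58920.
Result = 0.101·13.54·(-0.17708) / (0.2855·(-0.58920)) = +1.4396 rad/s; magnitude 1.4396 rad/s.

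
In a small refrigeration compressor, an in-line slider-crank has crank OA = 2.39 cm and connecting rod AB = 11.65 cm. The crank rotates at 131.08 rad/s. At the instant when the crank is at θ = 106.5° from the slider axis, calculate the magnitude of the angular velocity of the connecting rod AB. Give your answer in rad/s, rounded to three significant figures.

7.79

ω = 131.1 rad/s
The rod makes angle φ with the slider axis where L sinφ = r sinθ; differentiating, L cosφ·φ̇ = r ω cosθ.
L cosφ = √(L² − r² sin²θ) = 0.11422 m.
|ω_rod| = r ω |cosθ| / √(L² − r² sin²θ) = 0.0239·131.1·0.28402/0.11422 = 7.7897 rad/s.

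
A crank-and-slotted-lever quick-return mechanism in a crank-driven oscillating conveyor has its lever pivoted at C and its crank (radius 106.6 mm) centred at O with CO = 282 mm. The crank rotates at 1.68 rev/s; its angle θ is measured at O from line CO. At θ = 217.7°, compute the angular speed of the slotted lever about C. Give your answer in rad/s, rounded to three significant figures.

ω = 10.56 rad/s (from 1.68 rev/s).
Crank pin A relative to C: A = (d + r cosθ, r sinθ); lever angle φ = atan2(r sinθ, d + r cosθ).
Differentiating tanφ: φ̇ = rω(d cosθ + r)/(d² + r² + 2dr cosθ).
d² + r² + 2dr cosθ = |CA|² = 0.0433173 m²;  d cosθ + r = -0.11653 m.
|ω_lever| = |0.1066·10.56·-0.11653| / 0.0433173 = 3.0269 rad/s.

3.03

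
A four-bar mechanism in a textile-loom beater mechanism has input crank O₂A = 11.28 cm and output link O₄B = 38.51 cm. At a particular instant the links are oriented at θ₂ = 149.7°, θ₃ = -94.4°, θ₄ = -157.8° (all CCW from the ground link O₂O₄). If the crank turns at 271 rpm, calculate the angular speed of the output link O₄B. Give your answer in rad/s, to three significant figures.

8.36

ω₂ = 28.38 rad/s (from 271 rpm).
Differentiating the loop-closure r₂e^{iθ₂}+r₃e^{iθ₃}=r₁+r₄e^{iθ₄} gives r₂ω₂e^{iθ₂}+r₃ω₃e^{iθ₃}=r₄ω₄e^{iθ₄}.
Eliminating the other unknown: ω₄ = r₂ω₂ sin(θ₂−θ₃) / [r₄ sin(θ₄−θ₃)].
Numerator sine = -0.89956; denominator sine = -0.89415.
Result = 0.1128·28.38·(-0.89956) / (0.3851·(-0.89415)) = +8.3628 rad/s; magnitude 8.3628 rad/s.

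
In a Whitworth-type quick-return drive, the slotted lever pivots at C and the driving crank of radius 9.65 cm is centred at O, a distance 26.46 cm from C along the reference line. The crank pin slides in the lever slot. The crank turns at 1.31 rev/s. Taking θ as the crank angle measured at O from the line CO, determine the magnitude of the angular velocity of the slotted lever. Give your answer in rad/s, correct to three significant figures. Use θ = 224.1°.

ω = 8.231 rad/s (from 1.31 rev/s).
Crank pin A relative to C: A = (d + r cosθ, r sinθ); lever angle φ = atan2(r sinθ, d + r cosθ).
Differentiating tanφ: φ̇ = rω(d cosθ + r)/(d² + r² + 2dr cosθ).
d² + r² + 2dr cosθ = |CA|² = 0.0426523 m²;  d cosθ + r = -0.093516 m.
|ω_lever| = |0.0965·8.231·-0.093516| / 0.0426523 = 1.7415 rad/s.

1.74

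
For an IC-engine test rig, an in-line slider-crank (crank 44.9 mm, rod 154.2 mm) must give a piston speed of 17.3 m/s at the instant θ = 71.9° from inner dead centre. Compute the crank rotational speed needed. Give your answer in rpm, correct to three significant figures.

3540

For an in-line slider-crank, |v_piston| = rω|sinθ|·[1 + r cosθ/√(L² − r² sin²θ)].
With r = 0.0449 m, L = 0.1542 m, θ = 71.9°: the bracketed kinematic factor |dx/dθ| = 0.046696 m.
ω = v/|dx/dθ| = 17.3/0.046696 = 370.48 rad/s.
N = 60ω/(2π) = 3537.8 rpm.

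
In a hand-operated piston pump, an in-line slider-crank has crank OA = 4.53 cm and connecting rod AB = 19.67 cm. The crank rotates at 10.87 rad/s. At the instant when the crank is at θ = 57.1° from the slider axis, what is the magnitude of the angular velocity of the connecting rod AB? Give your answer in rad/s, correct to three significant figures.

ω = 10.87 rad/s
The rod makes angle φ with the slider axis where L sinφ = r sinθ; differentiating, L cosφ·φ̇ = r ω cosθ.
L cosφ = √(L² − r² sin²θ) = 0.19299 m.
|ω_rod| = r ω |cosθ| / √(L² − r² sin²θ) = 0.0453·10.87·0.54317/0.19299 = 1.3859 rad/s.

1.39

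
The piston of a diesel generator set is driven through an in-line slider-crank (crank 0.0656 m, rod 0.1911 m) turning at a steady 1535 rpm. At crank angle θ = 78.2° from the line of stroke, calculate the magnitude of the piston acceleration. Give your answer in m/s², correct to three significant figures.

216

ω = 2π·1535/60 = 160.7 rad/s
x(θ) = r cosθ + √(L² − r² sin²θ); with ω constant, a = ω²·d²x/dθ².
d²x/dθ² = −r cosθ − r²(cos2θ)/√u − r⁴ sin²2θ/(4u^{3/2}),  u = L² − r² sin²θ = 0.0323958 m².
Substituting r = 0.0656 m, L = 0.1911 m, θ = 78.2°: d²x/dθ² = +0.0083672 m.
a = ω²·d²x/dθ² = (160.7)²·(+0.0083672) = +216.2 m/s²;  |a| = 216.2 m/s².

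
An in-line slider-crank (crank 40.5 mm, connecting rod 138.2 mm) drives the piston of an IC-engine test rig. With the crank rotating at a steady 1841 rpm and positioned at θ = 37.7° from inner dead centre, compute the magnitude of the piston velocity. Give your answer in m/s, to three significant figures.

ω = 2π·1841/60 = 192.8 rad/s
For an in-line slider-crank, x = r cosθ + √(L² − r² sin²θ), so v = −rω sinθ·[1 + r cosθ/√(L² − r² sin²θ)].
With r = 0.0405 m, L = 0.1382 m, θ = 37.7°: √(L² − r² sin²θ) = 0.13596 m.
v = −0.0405·192.8·0.61153·[1 + 0.0405·0.79122/0.13596] = -5.9001 m/s.
|v| = 5.9001 m/s.

5.90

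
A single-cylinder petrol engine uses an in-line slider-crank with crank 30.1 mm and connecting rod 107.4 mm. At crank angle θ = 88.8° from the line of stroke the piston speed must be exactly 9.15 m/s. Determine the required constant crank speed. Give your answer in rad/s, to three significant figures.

302

For an in-line slider-crank, |v_piston| = rω|sinθ|·[1 + r cosθ/√(L² − r² sin²θ)].
With r = 0.0301 m, L = 0.1074 m, θ = 88.8°: the bracketed kinematic factor |dx/dθ| = 0.030277 m.
ω = v/|dx/dθ| = 9.15/0.030277 = 302.21 rad/s.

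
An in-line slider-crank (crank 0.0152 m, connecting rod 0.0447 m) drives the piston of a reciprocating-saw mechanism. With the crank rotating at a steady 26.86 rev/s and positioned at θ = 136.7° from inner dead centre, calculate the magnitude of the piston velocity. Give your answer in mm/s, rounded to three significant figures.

ω = 2π·26.9 = 168.8 rad/s
For an in-line slider-crank, x = r cosθ + √(L² − r² sin²θ), so v = −rω sinθ·[1 + r cosθ/√(L² − r² sin²θ)].
With r = 0.0152 m, L = 0.0447 m, θ = 136.7°: √(L² − r² sin²θ) = 0.043467 m.
v = −0.0152·168.8·0.68582·[1 + 0.0152·-0.72777/0.043467] = -1.3116 m/s.
|v| = 1.3116 m/s = 1311.6 mm/s.

1310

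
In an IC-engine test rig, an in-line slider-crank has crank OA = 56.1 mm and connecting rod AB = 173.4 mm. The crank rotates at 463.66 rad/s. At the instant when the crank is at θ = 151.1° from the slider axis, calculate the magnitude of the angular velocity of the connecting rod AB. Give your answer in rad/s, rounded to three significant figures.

133

ω = 463.7 rad/s
The rod makes angle φ with the slider axis where L sinφ = r sinθ; differentiating, L cosφ·φ̇ = r ω cosθ.
L cosφ = √(L² − r² sin²θ) = 0.17127 m.
|ω_rod| = r ω |cosθ| / √(L² − r² sin²θ) = 0.0561·463.7·0.87546/0.17127 = 132.96 rad/s.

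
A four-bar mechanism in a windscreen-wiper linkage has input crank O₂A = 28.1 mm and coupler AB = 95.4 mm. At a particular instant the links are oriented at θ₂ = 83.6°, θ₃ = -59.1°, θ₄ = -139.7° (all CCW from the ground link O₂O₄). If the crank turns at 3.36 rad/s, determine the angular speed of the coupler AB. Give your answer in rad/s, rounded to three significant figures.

0.688

ω₂ = 3.36 rad/s
Differentiating the loop-closure r₂e^{iθ₂}+r₃e^{iθ₃}=r₁+r₄e^{iθ₄} gives r₂ω₂e^{iθ₂}+r₃ω₃e^{iθ₃}=r₄ω₄e^{iθ₄}.
Eliminating the other unknown: ω₃ = r₂ω₂ sin(θ₄−θ₂) / [r₃ sin(θ₃−θ₄)].
Numerator sine = +0.68582; denominator sine = +0.98657.
Result = 0.0281·3.36·(+0.68582) / (0.0954·(+0.98657)) = +0.68798 rad/s; magnitude 0.68798 rad/s.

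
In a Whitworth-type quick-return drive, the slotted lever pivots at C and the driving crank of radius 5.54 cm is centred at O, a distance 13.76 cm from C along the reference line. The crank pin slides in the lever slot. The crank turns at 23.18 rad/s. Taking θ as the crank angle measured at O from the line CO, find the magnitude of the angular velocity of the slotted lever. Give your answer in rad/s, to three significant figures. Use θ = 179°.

ω = 23.18 rad/s
Crank pin A relative to C: A = (d + r cosθ, r sinθ); lever angle φ = atan2(r sinθ, d + r cosθ).
Differentiating tanφ: φ̇ = rω(d cosθ + r)/(d² + r² + 2dr cosθ).
d² + r² + 2dr cosθ = |CA|² = 0.00675916 m²;  d cosθ + r = -0.082179 m.
|ω_lever| = |0.0554·23.18·-0.082179| / 0.00675916 = 15.613 rad/s.

15.6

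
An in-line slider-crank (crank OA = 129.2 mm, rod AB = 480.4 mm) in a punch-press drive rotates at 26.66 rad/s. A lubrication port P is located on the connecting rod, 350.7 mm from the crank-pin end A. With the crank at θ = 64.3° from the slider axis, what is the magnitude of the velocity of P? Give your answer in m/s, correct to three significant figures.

ω = 26.66 rad/s.  Crank-pin speed |V_A| = rω = 3.4445 m/s, perpendicular to OA.
Rod angle: sinφ = −(r/L) sinθ ⇒ φ = -14.025°; ω_rod = −rω cosθ/√(L²−r²sin²θ) = -3.2049 rad/s.
V_P = V_A + ω_rod × AP, with AP = 0.3507 m along the rod.
Components: V_Px = −rω sinθ − a·ω_rod·sinφ = -3.3761 m/s;  V_Py = rω cosθ + a·ω_rod·cosφ = +0.40328 m/s.
|V_P| = √(V_Px² + V_Py²) = 3.4001 m/s.

3.40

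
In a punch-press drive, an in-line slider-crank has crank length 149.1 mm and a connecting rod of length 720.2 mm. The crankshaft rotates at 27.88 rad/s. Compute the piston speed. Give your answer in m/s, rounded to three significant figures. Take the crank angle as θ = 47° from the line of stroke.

3.47

ω = 27.88 rad/s
For an in-line slider-crank, x = r cosθ + √(L² − r² sin²θ), so v = −rω sinθ·[1 + r cosθ/√(L² − r² sin²θ)].
With r = 0.1491 m, L = 0.7202 m, θ = 47°: √(L² − r² sin²θ) = 0.7119 m.
v = −0.1491·27.88·0.73135·[1 + 0.1491·0.68200/0.7119] = -3.4744 m/s.
|v| = 3.4744 m/s.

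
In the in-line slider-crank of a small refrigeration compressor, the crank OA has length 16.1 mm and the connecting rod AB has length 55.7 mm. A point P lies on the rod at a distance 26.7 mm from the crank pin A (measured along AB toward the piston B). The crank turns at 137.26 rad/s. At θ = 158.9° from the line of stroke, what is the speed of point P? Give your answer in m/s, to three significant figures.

1.28

ω = 137.3 rad/s.  Crank-pin speed |V_A| = rω = 2.2099 m/s, perpendicular to OA.
Rod angle: sinφ = −(r/L) sinθ ⇒ φ = -5.973°; ω_rod = −rω cosθ/√(L²−r²sin²θ) = +37.217 rad/s.
V_P = V_A + ω_rod × AP, with AP = 0.0267 m along the rod.
Components: V_Px = −rω sinθ − a·ω_rod·sinφ = -0.69215 m/s;  V_Py = rω cosθ + a·ω_rod·cosφ = -1.0734 m/s.
|V_P| = √(V_Px² + V_Py²) = 1.2772 m/s.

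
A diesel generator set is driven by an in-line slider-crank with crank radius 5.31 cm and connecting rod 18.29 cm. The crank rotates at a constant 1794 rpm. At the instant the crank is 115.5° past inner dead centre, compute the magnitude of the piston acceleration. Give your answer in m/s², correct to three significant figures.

1150

ω = 2π·1794/60 = 187.9 rad/s
x(θ) = r cosθ + √(L² − r² sin²θ); with ω constant, a = ω²·d²x/dθ².
d²x/dθ² = −r cosθ − r²(cos2θ)/√u − r⁴ sin²2θ/(4u^{3/2}),  u = L² − r² sin²θ = 0.0311554 m².
Substituting r = 0.0531 m, L = 0.1829 m, θ = 115.5°: d²x/dθ² = +0.032695 m.
a = ω²·d²x/dθ² = (187.9)²·(+0.032695) = +1153.9 m/s²;  |a| = 1153.9 m/s².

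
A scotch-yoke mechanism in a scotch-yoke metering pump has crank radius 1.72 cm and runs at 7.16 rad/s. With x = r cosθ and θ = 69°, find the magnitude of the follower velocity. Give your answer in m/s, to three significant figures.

ω = 7.16 rad/s
x = r cosθ ⇒ ẋ = −rω sinθ.
|v| = rω|sinθ| = 0.0172·7.16·|sin 69°| = 0.11497 m/s.

0.115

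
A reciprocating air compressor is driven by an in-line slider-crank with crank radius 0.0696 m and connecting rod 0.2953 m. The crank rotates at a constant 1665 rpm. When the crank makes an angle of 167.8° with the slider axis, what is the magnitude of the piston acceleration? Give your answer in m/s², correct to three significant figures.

ω = 2π·1665/60 = 174.4 rad/s
x(θ) = r cosθ + √(L² − r² sin²θ); with ω constant, a = ω²·d²x/dθ².
d²x/dθ² = −r cosθ − r²(cos2θ)/√u − r⁴ sin²2θ/(4u^{3/2}),  u = L² − r² sin²θ = 0.0869858 m².
Substituting r = 0.0696 m, L = 0.2953 m, θ = 167.8°: d²x/dθ² = +0.053032 m.
a = ω²·d²x/dθ² = (174.4)²·(+0.053032) = +1612.2 m/s²;  |a| = 1612.2 m/s².

1610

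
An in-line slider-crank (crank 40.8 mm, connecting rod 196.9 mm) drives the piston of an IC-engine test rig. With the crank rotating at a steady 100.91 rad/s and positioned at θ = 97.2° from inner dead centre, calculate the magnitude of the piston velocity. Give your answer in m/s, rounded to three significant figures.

3.98

ω = 100.9 rad/s
For an in-line slider-crank, x = r cosθ + √(L² − r² sin²θ), so v = −rω sinθ·[1 + r cosθ/√(L² − r² sin²θ)].
With r = 0.0408 m, L = 0.1969 m, θ = 97.2°: √(L² − r² sin²θ) = 0.19269 m.
v = −0.0408·100.9·0.99211·[1 + 0.0408·-0.12533/0.19269] = -3.9763 m/s.
|v| = 3.9763 m/s.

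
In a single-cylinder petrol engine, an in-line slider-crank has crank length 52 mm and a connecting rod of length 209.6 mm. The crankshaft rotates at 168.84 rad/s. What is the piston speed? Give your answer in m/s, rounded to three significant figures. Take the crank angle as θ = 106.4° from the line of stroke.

ω = 168.8 rad/s
For an in-line slider-crank, x = r cosθ + √(L² − r² sin²θ), so v = −rω sinθ·[1 + r cosθ/√(L² − r² sin²θ)].
With r = 0.052 m, L = 0.2096 m, θ = 106.4°: √(L² − r² sin²θ) = 0.20358 m.
v = −0.052·168.8·0.95931·[1 + 0.052·-0.28234/0.20358] = -7.8151 m/s.
|v| = 7.8151 m/s.

7.82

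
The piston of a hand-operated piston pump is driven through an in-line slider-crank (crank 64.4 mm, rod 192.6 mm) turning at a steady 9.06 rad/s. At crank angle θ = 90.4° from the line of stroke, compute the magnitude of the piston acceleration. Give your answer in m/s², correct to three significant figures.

1.91

ω = 9.06 rad/s
x(θ) = r cosθ + √(L² − r² sin²θ); with ω constant, a = ω²·d²x/dθ².
d²x/dθ² = −r cosθ − r²(cos2θ)/√u − r⁴ sin²2θ/(4u^{3/2}),  u = L² − r² sin²θ = 0.0329476 m².
Substituting r = 0.0644 m, L = 0.1926 m, θ = 90.4°: d²x/dθ² = +0.023296 m.
a = ω²·d²x/dθ² = (9.06)²·(+0.023296) = +1.9122 m/s²;  |a| = 1.9122 m/s².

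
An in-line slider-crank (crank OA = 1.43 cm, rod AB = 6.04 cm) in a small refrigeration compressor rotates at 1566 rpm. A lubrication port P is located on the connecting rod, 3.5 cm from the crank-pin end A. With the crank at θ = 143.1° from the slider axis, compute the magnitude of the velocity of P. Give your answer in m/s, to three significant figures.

ω = 164 rad/s.  Crank-pin speed |V_A| = rω = 2.3451 m/s, perpendicular to OA.
Rod angle: sinφ = −(r/L) sinθ ⇒ φ = -8.172°; ω_rod = −rω cosθ/√(L²−r²sin²θ) = +31.367 rad/s.
V_P = V_A + ω_rod × AP, with AP = 0.035 m along the rod.
Components: V_Px = −rω sinθ − a·ω_rod·sinφ = -1.252 m/s;  V_Py = rω cosθ + a·ω_rod·cosφ = -0.78863 m/s.
|V_P| = √(V_Px² + V_Py²) = 1.4796 m/s.

1.48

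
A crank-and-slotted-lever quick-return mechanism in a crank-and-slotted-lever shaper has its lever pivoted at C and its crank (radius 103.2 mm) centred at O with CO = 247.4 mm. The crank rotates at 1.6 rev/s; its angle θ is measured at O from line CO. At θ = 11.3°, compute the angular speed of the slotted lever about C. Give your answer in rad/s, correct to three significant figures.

2.94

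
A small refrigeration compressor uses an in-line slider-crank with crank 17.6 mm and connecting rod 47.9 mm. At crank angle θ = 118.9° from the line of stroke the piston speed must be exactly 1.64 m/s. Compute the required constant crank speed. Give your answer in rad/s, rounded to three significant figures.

131

For an in-line slider-crank, |v_piston| = rω|sinθ|·[1 + r cosθ/√(L² − r² sin²θ)].
With r = 0.0176 m, L = 0.0479 m, θ = 118.9°: the bracketed kinematic factor |dx/dθ| = 0.012519 m.
ω = v/|dx/dθ| = 1.64/0.012519 = 131.01 rad/s.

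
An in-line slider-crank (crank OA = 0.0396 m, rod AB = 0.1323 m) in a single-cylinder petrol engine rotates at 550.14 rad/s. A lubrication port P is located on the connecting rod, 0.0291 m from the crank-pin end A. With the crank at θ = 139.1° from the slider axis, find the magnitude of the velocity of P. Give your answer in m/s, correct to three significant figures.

18.7

ω = 550.1 rad/s.  Crank-pin speed |V_A| = rω = 21.786 m/s, perpendicular to OA.
Rod angle: sinφ = −(r/L) sinθ ⇒ φ = -11.302°; ω_rod = −rω cosθ/√(L²−r²sin²θ) = +126.93 rad/s.
V_P = V_A + ω_rod × AP, with AP = 0.0291 m along the rod.
Components: V_Px = −rω sinθ − a·ω_rod·sinφ = -13.54 m/s;  V_Py = rω cosθ + a·ω_rod·cosφ = -12.845 m/s.
|V_P| = √(V_Px² + V_Py²) = 18.663 m/s.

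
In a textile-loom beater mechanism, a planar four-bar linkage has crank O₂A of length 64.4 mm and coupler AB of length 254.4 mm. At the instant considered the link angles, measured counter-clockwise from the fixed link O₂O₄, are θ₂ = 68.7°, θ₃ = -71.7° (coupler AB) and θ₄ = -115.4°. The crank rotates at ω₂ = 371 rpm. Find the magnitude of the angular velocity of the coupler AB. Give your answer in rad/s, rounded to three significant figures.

1.02

ω₂ = 38.85 rad/s (from 371 rpm).
Differentiating the loop-closure r₂e^{iθ₂}+r₃e^{iθ₃}=r₁+r₄e^{iθ₄} gives r₂ω₂e^{iθ₂}+r₃ω₃e^{iθ₃}=r₄ω₄e^{iθ₄}.
Eliminating the other unknown: ω₃ = r₂ω₂ sin(θ₄−θ₂) / [r₃ sin(θ₃−θ₄)].
Numerator sine = +0.07150; denominator sine = +0.69088.
Result = 0.0644·38.85·(+0.07150) / (0.2544·(+0.69088)) = +1.0178 rad/s; magnitude 1.0178 rad/s.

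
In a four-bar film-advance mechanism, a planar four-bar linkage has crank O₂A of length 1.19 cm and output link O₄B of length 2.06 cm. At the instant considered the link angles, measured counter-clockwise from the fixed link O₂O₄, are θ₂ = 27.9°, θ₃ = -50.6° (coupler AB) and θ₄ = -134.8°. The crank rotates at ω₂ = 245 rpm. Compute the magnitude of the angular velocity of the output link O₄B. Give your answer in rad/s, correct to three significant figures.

14.6

ω₂ = 25.66 rad/s (from 245 rpm).
Differentiating the loop-closure r₂e^{iθ₂}+r₃e^{iθ₃}=r₁+r₄e^{iθ₄} gives r₂ω₂e^{iθ₂}+r₃ω₃e^{iθ₃}=r₄ω₄e^{iθ₄}.
Eliminating the other unknown: ω₄ = r₂ω₂ sin(θ₂−θ₃) / [r₄ sin(θ₄−θ₃)].
Numerator sine = +0.97992; denominator sine = -0.99488.
Result = 0.0119·25.66·(+0.97992) / (0.0206·(-0.99488)) = -14.598 rad/s; magnitude 14.598 rad/s.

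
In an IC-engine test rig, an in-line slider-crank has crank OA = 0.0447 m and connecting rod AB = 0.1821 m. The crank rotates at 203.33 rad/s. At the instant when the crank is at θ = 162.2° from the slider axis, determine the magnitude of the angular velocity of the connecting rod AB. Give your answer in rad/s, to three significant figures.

ω = 203.3 rad/s
The rod makes angle φ with the slider axis where L sinφ = r sinθ; differentiating, L cosφ·φ̇ = r ω cosθ.
L cosφ = √(L² − r² sin²θ) = 0.18159 m.
|ω_rod| = r ω |cosθ| / √(L² − r² sin²θ) = 0.0447·203.3·0.95213/0.18159 = 47.656 rad/s.

47.7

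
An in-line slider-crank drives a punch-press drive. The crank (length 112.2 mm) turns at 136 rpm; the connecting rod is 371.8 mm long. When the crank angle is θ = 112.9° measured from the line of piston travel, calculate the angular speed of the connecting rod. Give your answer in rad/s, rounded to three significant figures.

1.74

ω = 14.24 rad/s (converted from 136 rpm).
The rod makes angle φ with the slider axis where L sinφ = r sinθ; differentiating, L cosφ·φ̇ = r ω cosθ.
L cosφ = √(L² − r² sin²θ) = 0.35715 m.
|ω_rod| = r ω |cosθ| / √(L² − r² sin²θ) = 0.1122·14.24·0.38912/0.35715 = 1.741 rad/s.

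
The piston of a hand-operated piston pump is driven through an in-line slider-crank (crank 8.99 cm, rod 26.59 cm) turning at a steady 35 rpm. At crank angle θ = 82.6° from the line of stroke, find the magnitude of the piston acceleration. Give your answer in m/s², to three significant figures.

0.263

ω = 2π·35/60 = 3.665 rad/s
x(θ) = r cosθ + √(L² − r² sin²θ); with ω constant, a = ω²·d²x/dθ².
d²x/dθ² = −r cosθ − r²(cos2θ)/√u − r⁴ sin²2θ/(4u^{3/2}),  u = L² − r² sin²θ = 0.0627549 m².
Substituting r = 0.0899 m, L = 0.2659 m, θ = 82.6°: d²x/dθ² = +0.019545 m.
a = ω²·d²x/dθ² = (3.665)²·(+0.019545) = +0.26257 m/s²;  |a| = 0.26257 m/s².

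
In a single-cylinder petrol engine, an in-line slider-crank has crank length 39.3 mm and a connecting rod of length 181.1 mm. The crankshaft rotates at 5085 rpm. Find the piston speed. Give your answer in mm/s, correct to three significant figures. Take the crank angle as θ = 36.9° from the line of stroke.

14800

ω = 2π·5085/60 = 532.5 rad/s
For an in-line slider-crank, x = r cosθ + √(L² − r² sin²θ), so v = −rω sinθ·[1 + r cosθ/√(L² − r² sin²θ)].
With r = 0.0393 m, L = 0.1811 m, θ = 36.9°: √(L² − r² sin²θ) = 0.17956 m.
v = −0.0393·532.5·0.60042·[1 + 0.0393·0.79968/0.17956] = -14.764 m/s.
|v| = 14.764 m/s = 14764 mm/s.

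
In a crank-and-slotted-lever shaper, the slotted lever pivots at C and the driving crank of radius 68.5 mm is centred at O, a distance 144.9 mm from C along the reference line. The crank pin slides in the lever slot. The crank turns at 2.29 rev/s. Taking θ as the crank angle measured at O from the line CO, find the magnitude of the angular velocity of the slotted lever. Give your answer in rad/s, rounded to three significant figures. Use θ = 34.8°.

ω = 14.39 rad/s (from 2.29 rev/s).
Crank pin A relative to C: A = (d + r cosθ, r sinθ); lever angle φ = atan2(r sinθ, d + r cosθ).
Differentiating tanφ: φ̇ = rω(d cosθ + r)/(d² + r² + 2dr cosθ).
d² + r² + 2dr cosθ = |CA|² = 0.0419891 m²;  d cosθ + r = +0.18748 m.
|ω_lever| = |0.0685·14.39·+0.18748| / 0.0419891 = 4.4008 rad/s.

4.40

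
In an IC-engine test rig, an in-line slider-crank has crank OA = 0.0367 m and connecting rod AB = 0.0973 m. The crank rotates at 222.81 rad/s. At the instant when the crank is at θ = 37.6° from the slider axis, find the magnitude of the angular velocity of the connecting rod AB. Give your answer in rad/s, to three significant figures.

68.4

ω = 222.8 rad/s
The rod makes angle φ with the slider axis where L sinφ = r sinθ; differentiating, L cosφ·φ̇ = r ω cosθ.
L cosφ = √(L² − r² sin²θ) = 0.094688 m.
|ω_rod| = r ω |cosθ| / √(L² − r² sin²θ) = 0.0367·222.8·0.79229/0.094688 = 68.421 rad/s.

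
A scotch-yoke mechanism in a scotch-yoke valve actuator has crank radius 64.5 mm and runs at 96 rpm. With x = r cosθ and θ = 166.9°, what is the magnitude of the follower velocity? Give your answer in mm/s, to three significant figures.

147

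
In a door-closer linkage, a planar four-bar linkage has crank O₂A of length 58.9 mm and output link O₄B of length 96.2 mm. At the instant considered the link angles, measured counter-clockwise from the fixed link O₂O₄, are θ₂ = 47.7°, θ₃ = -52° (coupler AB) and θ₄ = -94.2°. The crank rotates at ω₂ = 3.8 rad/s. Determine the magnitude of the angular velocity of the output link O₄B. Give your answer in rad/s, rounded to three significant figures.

3.41

ω₂ = 3.8 rad/s
Differentiating the loop-closure r₂e^{iθ₂}+r₃e^{iθ₃}=r₁+r₄e^{iθ₄} gives r₂ω₂e^{iθ₂}+r₃ω₃e^{iθ₃}=r₄ω₄e^{iθ₄}.
Eliminating the other unknown: ω₄ = r₂ω₂ sin(θ₂−θ₃) / [r₄ sin(θ₄−θ₃)].
Numerator sine = +0.98570; denominator sine = -0.67172.
Result = 0.0589·3.8·(+0.98570) / (0.0962·(-0.67172)) = -3.4141 rad/s; magnitude 3.4141 rad/s.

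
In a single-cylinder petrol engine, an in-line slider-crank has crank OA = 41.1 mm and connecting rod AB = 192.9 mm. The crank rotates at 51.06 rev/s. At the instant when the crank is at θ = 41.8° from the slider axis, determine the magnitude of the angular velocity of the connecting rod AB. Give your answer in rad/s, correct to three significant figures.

ω = 320.8 rad/s (converted from 51.06 rev/s).
The rod makes angle φ with the slider axis where L sinφ = r sinθ; differentiating, L cosφ·φ̇ = r ω cosθ.
L cosφ = √(L² − r² sin²θ) = 0.19094 m.
|ω_rod| = r ω |cosθ| / √(L² − r² sin²θ) = 0.0411·320.8·0.74548/0.19094 = 51.479 rad/s.

51.5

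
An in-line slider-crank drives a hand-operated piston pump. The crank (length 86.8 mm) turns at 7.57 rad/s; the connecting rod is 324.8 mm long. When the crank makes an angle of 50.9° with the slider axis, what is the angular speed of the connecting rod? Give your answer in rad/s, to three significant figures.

1.30

ω = 7.57 rad/s
The rod makes angle φ with the slider axis where L sinφ = r sinθ; differentiating, L cosφ·φ̇ = r ω cosθ.
L cosφ = √(L² − r² sin²θ) = 0.31774 m.
|ω_rod| = r ω |cosθ| / √(L² − r² sin²θ) = 0.0868·7.57·0.63068/0.31774 = 1.3042 rad/s.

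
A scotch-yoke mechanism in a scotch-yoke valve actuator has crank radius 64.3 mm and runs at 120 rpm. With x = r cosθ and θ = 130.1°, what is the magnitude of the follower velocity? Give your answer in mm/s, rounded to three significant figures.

ω = 12.57 rad/s (from 120 rpm).
x = r cosθ ⇒ ẋ = −rω sinθ.
|v| = rω|sinθ| = 0.0643·12.57·|sin 130.1°| = 0.61807 m/s = 618.07 mm/s.

618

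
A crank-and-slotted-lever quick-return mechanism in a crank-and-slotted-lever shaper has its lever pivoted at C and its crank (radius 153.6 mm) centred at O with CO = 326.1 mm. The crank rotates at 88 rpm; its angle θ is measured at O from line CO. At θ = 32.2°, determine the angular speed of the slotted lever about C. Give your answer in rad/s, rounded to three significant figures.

ω = 9.215 rad/s (from 88 rpm).
Crank pin A relative to C: A = (d + r cosθ, r sinθ); lever angle φ = atan2(r sinθ, d + r cosθ).
Differentiating tanφ: φ̇ = rω(d cosθ + r)/(d² + r² + 2dr cosθ).
d² + r² + 2dr cosθ = |CA|² = 0.214704 m²;  d cosθ + r = +0.42954 m.
|ω_lever| = |0.1536·9.215·+0.42954| / 0.214704 = 2.8318 rad/s.

2.83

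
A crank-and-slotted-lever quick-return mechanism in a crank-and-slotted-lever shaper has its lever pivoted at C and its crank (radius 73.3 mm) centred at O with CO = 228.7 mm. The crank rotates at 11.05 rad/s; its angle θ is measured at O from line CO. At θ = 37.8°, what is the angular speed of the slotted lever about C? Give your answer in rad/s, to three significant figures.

ω = 11.05 rad/s
Crank pin A relative to C: A = (d + r cosθ, r sinθ); lever angle φ = atan2(r sinθ, d + r cosθ).
Differentiating tanφ: φ̇ = rω(d cosθ + r)/(d² + r² + 2dr cosθ).
d² + r² + 2dr cosθ = |CA|² = 0.0841684 m²;  d cosθ + r = +0.25401 m.
|ω_lever| = |0.0733·11.05·+0.25401| / 0.0841684 = 2.4444 rad/s.

2.44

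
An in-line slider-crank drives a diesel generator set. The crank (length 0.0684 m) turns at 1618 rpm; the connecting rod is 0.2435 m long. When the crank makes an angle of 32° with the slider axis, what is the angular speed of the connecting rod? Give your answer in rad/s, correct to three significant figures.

40.8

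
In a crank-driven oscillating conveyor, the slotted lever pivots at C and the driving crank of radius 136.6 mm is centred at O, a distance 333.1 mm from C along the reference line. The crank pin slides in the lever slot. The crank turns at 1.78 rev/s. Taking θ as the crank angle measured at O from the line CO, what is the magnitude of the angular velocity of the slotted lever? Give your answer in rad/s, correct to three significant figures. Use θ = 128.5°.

ω = 11.18 rad/s (from 1.78 rev/s).
Crank pin A relative to C: A = (d + r cosθ, r sinθ); lever angle φ = atan2(r sinθ, d + r cosθ).
Differentiating tanφ: φ̇ = rω(d cosθ + r)/(d² + r² + 2dr cosθ).
d² + r² + 2dr cosθ = |CA|² = 0.0729645 m²;  d cosθ + r = -0.07076 m.
|ω_lever| = |0.1366·11.18·-0.07076| / 0.0729645 = 1.4816 rad/s.

1.48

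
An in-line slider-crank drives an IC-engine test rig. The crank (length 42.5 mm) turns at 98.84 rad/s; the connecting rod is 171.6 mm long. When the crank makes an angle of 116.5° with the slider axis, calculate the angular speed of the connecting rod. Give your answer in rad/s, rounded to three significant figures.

ω = 98.84 rad/s
The rod makes angle φ with the slider axis where L sinφ = r sinθ; differentiating, L cosφ·φ̇ = r ω cosθ.
L cosφ = √(L² − r² sin²θ) = 0.16733 m.
|ω_rod| = r ω |cosθ| / √(L² − r² sin²θ) = 0.0425·98.84·0.44620/0.16733 = 11.201 rad/s.

11.2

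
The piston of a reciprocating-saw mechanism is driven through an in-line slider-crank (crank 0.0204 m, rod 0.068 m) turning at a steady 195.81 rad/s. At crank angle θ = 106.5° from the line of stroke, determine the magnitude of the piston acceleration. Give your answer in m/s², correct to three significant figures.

426

ω = 195.8 rad/s
x(θ) = r cosθ + √(L² − r² sin²θ); with ω constant, a = ω²·d²x/dθ².
d²x/dθ² = −r cosθ − r²(cos2θ)/√u − r⁴ sin²2θ/(4u^{3/2}),  u = L² − r² sin²θ = 0.00424141 m².
Substituting r = 0.0204 m, L = 0.068 m, θ = 106.5°: d²x/dθ² = +0.011107 m.
a = ω²·d²x/dθ² = (195.8)²·(+0.011107) = +425.84 m/s²;  |a| = 425.84 m/s².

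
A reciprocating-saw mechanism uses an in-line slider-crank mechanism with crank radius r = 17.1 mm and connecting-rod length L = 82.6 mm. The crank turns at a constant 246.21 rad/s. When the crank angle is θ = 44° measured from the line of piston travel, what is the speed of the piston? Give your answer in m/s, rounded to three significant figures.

ω = 246.2 rad/s
For an in-line slider-crank, x = r cosθ + √(L² − r² sin²θ), so v = −rω sinθ·[1 + r cosθ/√(L² − r² sin²θ)].
With r = 0.0171 m, L = 0.0826 m, θ = 44°: √(L² − r² sin²θ) = 0.081741 m.
v = −0.0171·246.2·0.69466·[1 + 0.0171·0.71934/0.081741] = -3.3648 m/s.
|v| = 3.3648 m/s.

3.36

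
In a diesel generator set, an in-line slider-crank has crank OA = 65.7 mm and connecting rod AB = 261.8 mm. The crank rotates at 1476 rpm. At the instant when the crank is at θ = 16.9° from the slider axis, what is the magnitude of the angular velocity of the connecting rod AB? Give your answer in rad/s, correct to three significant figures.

37.2

ω = 154.6 rad/s (converted from 1476 rpm).
The rod makes angle φ with the slider axis where L sinφ = r sinθ; differentiating, L cosφ·φ̇ = r ω cosθ.
L cosφ = √(L² − r² sin²θ) = 0.2611 m.
|ω_rod| = r ω |cosθ| / √(L² − r² sin²θ) = 0.0657·154.6·0.95681/0.2611 = 37.213 rad/s.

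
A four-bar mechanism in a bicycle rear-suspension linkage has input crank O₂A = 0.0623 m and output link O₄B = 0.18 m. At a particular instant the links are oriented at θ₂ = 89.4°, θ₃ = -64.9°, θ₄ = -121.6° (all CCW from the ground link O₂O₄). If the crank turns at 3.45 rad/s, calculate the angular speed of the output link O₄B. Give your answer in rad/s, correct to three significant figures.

ω₂ = 3.45 rad/s
Differentiating the loop-closure r₂e^{iθ₂}+r₃e^{iθ₃}=r₁+r₄e^{iθ₄} gives r₂ω₂e^{iθ₂}+r₃ω₃e^{iθ₃}=r₄ω₄e^{iθ₄}.
Eliminating the other unknown: ω₄ = r₂ω₂ sin(θ₂−θ₃) / [r₄ sin(θ₄−θ₃)].
Numerator sine = +0.43366; denominator sine = -0.83581.
Result = 0.0623·3.45·(+0.43366) / (0.18·(-0.83581)) = -0.61955 rad/s; magnitude 0.61955 rad/s.

0.620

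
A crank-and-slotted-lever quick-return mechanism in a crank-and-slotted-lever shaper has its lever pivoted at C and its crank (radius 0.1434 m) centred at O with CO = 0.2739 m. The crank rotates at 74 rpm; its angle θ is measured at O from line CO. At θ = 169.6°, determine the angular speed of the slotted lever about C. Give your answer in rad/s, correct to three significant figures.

ω = 7.749 rad/s (from 74 rpm).
Crank pin A relative to C: A = (d + r cosθ, r sinθ); lever angle φ = atan2(r sinθ, d + r cosθ).
Differentiating tanφ: φ̇ = rω(d cosθ + r)/(d² + r² + 2dr cosθ).
d² + r² + 2dr cosθ = |CA|² = 0.0183208 m²;  d cosθ + r = -0.126 m.
|ω_lever| = |0.1434·7.749·-0.126| / 0.0183208 = 7.6425 rad/s.

7.64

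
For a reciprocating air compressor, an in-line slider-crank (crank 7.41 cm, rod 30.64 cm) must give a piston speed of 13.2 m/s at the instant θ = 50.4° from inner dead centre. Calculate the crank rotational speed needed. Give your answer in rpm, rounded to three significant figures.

For an in-line slider-crank, |v_piston| = rω|sinθ|·[1 + r cosθ/√(L² − r² sin²θ)].
With r = 0.0741 m, L = 0.3064 m, θ = 50.4°: the bracketed kinematic factor |dx/dθ| = 0.066053 m.
ω = v/|dx/dθ| = 13.2/0.066053 = 199.84 rad/s.
N = 60ω/(2π) = 1908.3 rpm.

1910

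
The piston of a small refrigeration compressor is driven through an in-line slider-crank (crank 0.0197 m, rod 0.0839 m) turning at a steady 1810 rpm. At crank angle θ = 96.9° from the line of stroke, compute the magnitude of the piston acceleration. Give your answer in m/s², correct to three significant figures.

ω = 2π·1810/60 = 189.5 rad/s
x(θ) = r cosθ + √(L² − r² sin²θ); with ω constant, a = ω²·d²x/dθ².
d²x/dθ² = −r cosθ − r²(cos2θ)/√u − r⁴ sin²2θ/(4u^{3/2}),  u = L² − r² sin²θ = 0.00665672 m².
Substituting r = 0.0197 m, L = 0.0839 m, θ = 96.9°: d²x/dθ² = +0.0069821 m.
a = ω²·d²x/dθ² = (189.5)²·(+0.0069821) = +250.84 m/s²;  |a| = 250.84 m/s².

251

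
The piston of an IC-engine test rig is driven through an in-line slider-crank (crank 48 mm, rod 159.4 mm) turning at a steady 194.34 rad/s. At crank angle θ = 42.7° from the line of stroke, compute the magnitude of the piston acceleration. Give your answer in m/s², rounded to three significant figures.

ω = 194.3 rad/s
x(θ) = r cosθ + √(L² − r² sin²θ); with ω constant, a = ω²·d²x/dθ².
d²x/dθ² = −r cosθ − r²(cos2θ)/√u − r⁴ sin²2θ/(4u^{3/2}),  u = L² − r² sin²θ = 0.0243487 m².
Substituting r = 0.048 m, L = 0.1594 m, θ = 42.7°: d²x/dθ² = -0.036807 m.
a = ω²·d²x/dθ² = (194.3)²·(-0.036807) = -1390.1 m/s²;  |a| = 1390.1 m/s².

1390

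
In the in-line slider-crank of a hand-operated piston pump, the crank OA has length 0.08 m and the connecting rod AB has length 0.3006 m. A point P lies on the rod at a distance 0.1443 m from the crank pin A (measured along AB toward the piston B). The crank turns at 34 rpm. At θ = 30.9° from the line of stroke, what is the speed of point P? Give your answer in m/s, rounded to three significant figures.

ω = 3.56 rad/s.  Crank-pin speed |V_A| = rω = 0.28484 m/s, perpendicular to OA.
Rod angle: sinφ = −(r/L) sinθ ⇒ φ = -7.855°; ω_rod = −rω cosθ/√(L²−r²sin²θ) = -0.82077 rad/s.
V_P = V_A + ω_rod × AP, with AP = 0.1443 m along the rod.
Components: V_Px = −rω sinθ − a·ω_rod·sinφ = -0.16246 m/s;  V_Py = rω cosθ + a·ω_rod·cosφ = +0.12708 m/s.
|V_P| = √(V_Px² + V_Py²) = 0.20626 m/s.

0.206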